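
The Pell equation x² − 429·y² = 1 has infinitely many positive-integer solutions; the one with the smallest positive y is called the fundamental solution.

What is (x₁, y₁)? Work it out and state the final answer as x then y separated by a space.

1524095 73584

d=429: √d = [20; 1,2,2,9,1,12,1,9,2,2,1,40] (ℓ=12, even), read p_11/q_11
step 0: (20, 1)  from 20·(1,0) + (0,1)
…
step 10: (1085636, 52415)  from 2·(438459,21169) + (208718,10077)
step 11: (1524095, 73584)  from 1·(1085636,52415) + (438459,21169)
→ (1524095, 73584).  Check: 1524095²=2322865569025, 429·73584²=2322865569024, difference 1.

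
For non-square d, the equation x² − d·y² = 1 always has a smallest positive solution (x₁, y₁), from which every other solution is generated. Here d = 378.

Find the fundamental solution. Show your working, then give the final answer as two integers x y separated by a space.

d=378: √d = [19; 2,3,1,4,1,3,2,38] (ℓ=8, even), read p_7/q_7
step 0: (19, 1)  from 19·(1,0) + (0,1)
…
step 2: (136, 7)  from 3·(39,2) + (19,1)
step 3: (175, 9)  from 1·(136,7) + (39,2)
step 4: (836, 43)  from 4·(175,9) + (136,7)
step 5: (1011, 52)  from 1·(836,43) + (175,9)
step 6: (3869, 199)  from 3·(1011,52) + (836,43)
step 7: (8749, 450)  from 2·(3869,199) + (1011,52)
→ (8749, 450).  Check: 8749²=76545001, 378·450²=76545000, difference 1.

8749 450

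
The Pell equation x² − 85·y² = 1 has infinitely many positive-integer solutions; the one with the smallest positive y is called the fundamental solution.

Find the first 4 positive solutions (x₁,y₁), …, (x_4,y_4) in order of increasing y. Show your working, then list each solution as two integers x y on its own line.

285769 30996
163327842721 17715391848
93348068572789129 10125019625991228
53351968415791425367681 5786833466982059076816

√85 = [9; 4,1,1,4,18, …], period ℓ=5 (odd) → k=9
a_0=9:  p_0=9·1+0=9,  q_0=9·0+1=1
a_1=4:  p_1=4·9+1=37,  q_1=4·1+0=4
a_2=1:  p_2=1·37+9=46,  q_2=1·4+1=5
…
a_5=18:  p_5=18·378+83=6887,  q_5=18·41+9=747
a_6=4:  p_6=4·6887+378=27926,  q_6=4·747+41=3029
a_7=1:  p_7=1·27926+6887=34813,  q_7=1·3029+747=3776
a_8=1:  p_8=1·34813+27926=62739,  q_8=1·3776+3029=6805
a_9=4:  p_9=4·62739+34813=285769,  q_9=4·6805+3776=30996
(x₁, y₁) = (285769, 30996);  285769² − 85·30996² = 1 ✓
(x_2, y_2) = (285769·285769 + 85·30996·30996, 285769·30996 + 30996·285769) = (163327842721, 17715391848)
(x_3, y_3) = (285769·163327842721 + 85·30996·17715391848, 285769·17715391848 + 30996·163327842721) = (93348068572789129, 10125019625991228)
(x_4, y_4) = (285769·93348068572789129 + 85·30996·10125019625991228, 285769·10125019625991228 + 30996·93348068572789129) = (53351968415791425367681, 5786833466982059076816)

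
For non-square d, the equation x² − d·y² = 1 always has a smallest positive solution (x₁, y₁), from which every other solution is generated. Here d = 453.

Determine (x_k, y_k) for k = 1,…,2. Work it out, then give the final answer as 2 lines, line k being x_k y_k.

√453 = [21; 3,1,1,10,14,10,1,1,3,42, …], period ℓ=10 (even) → k=9
i=0: a=21 ⇒ p=21, q=1
i=1: a=3 ⇒ p=64, q=3
i=2: a=1 ⇒ p=85, q=4
…
i=5: a=14 ⇒ p=22199, q=1043
i=6: a=10 ⇒ p=223565, q=10504
i=7: a=1 ⇒ p=245764, q=11547
i=8: a=1 ⇒ p=469329, q=22051
i=9: a=3 ⇒ p=1653751, q=77700
(x₁, y₁) = (1653751, 77700);  1653751² − 453·77700² = 1 ✓
k=2:  x_2 = 1653751·1653751+453·77700·77700 = 5469784740001,  y_2 = 1653751·77700+77700·1653751 = 256992905400

1653751 77700
5469784740001 256992905400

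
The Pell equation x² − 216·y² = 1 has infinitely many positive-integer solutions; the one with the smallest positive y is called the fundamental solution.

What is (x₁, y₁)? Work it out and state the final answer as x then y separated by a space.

√216 → a₀=14, period (1,2,3,2,1,28); ℓ=6 even so k=5
a_0=14:  p_0=14·1+0=14,  q_0=14·0+1=1
a_1=1:  p_1=1·14+1=15,  q_1=1·1+0=1
a_2=2:  p_2=2·15+14=44,  q_2=2·1+1=3
…
a_4=2:  p_4=2·147+44=338,  q_4=2·10+3=23
a_5=1:  p_5=1·338+147=485,  q_5=1·23+10=33
→ (485, 33).  Check: 485²=235225, 216·33²=235224, difference 1.

485 33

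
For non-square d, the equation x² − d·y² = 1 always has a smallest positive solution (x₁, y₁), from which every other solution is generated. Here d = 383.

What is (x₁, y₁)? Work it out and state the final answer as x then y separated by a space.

d=383: √d = [19; 1,1,3,19,3,1,1,38] (ℓ=8, even), read p_7/q_7
k=0  a_k=19  p_k/q_k = 19/1
…
k=3  a_k=3  p_k/q_k = 137/7
…
k=5  a_k=3  p_k/q_k = 8063/412
k=6  a_k=1  p_k/q_k = 10705/547
k=7  a_k=1  p_k/q_k = 18768/959
→ (18768, 959).  Check: 18768²=352237824, 383·959²=352237823, difference 1.

18768 959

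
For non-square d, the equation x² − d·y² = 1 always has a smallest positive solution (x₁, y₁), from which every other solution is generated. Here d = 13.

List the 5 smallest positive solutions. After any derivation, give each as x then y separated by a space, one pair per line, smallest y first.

649 180
842401 233640
1093435849 303264540
1419278889601 393637139280
1842222905266249 510940703520900

√13 → a₀=3, period (1,1,1,1,6); ℓ=5 odd so k=9
k=0  a_k=3  p_k/q_k = 3/1
k=1  a_k=1  p_k/q_k = 4/1
k=2  a_k=1  p_k/q_k = 7/2
k=3  a_k=1  p_k/q_k = 11/3
k=4  a_k=1  p_k/q_k = 18/5
k=5  a_k=6  p_k/q_k = 119/33
k=6  a_k=1  p_k/q_k = 137/38
k=7  a_k=1  p_k/q_k = 256/71
k=8  a_k=1  p_k/q_k = 393/109
k=9  a_k=1  p_k/q_k = 649/180
→ (649, 180).  Check: 649²=421201, 13·180²=421200, difference 1.
n=2: (649,180)∘(649,180) = (649·649+13·180·180, 649·180+180·649) = (842401,233640)
n=3: (842401,233640)∘(649,180) = (649·842401+13·180·233640, 649·233640+180·842401) = (1093435849,303264540)
n=4: (1093435849,303264540)∘(649,180) = (649·1093435849+13·180·303264540, 649·303264540+180·1093435849) = (1419278889601,393637139280)
n=5: (1419278889601,393637139280)∘(649,180) = (649·1419278889601+13·180·393637139280, 649·393637139280+180·1419278889601) = (1842222905266249,510940703520900)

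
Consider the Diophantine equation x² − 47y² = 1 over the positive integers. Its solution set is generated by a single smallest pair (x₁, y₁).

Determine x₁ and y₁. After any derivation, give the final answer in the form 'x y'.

48 7

[6; 1,5,1,12] for √47; ℓ=4 ⇒ convergent index 3
a_0=6:  p_0=6·1+0=6,  q_0=6·0+1=1
a_1=1:  p_1=1·6+1=7,  q_1=1·1+0=1
a_2=5:  p_2=5·7+6=41,  q_2=5·1+1=6
a_3=1:  p_3=1·41+7=48,  q_3=1·6+1=7
(x₁, y₁) = (48, 7);  48² − 47·7² = 1 ✓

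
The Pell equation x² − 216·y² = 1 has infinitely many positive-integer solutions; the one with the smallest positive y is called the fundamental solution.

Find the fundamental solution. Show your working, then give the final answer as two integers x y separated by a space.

d=216: √d = [14; 1,2,3,2,1,28] (ℓ=6, even), read p_5/q_5
step 0: (14, 1)  from 14·(1,0) + (0,1)
…
step 3: (147, 10)  from 3·(44,3) + (15,1)
step 4: (338, 23)  from 2·(147,10) + (44,3)
step 5: (485, 33)  from 1·(338,23) + (147,10)
fundamental: x₁=485, y₁=33  (since 235225 − 216·1089 = 1)

485 33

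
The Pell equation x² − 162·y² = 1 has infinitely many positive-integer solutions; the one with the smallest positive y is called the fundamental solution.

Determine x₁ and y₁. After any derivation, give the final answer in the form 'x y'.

19601 1540

d=162: √d = [12; 1,2,1,2,12,2,1,2,1,24] (ℓ=10, even), read p_9/q_9
a_0=12:  p_0=12·1+0=12,  q_0=12·0+1=1
a_1=1:  p_1=1·12+1=13,  q_1=1·1+0=1
a_2=2:  p_2=2·13+12=38,  q_2=2·1+1=3
a_3=1:  p_3=1·38+13=51,  q_3=1·3+1=4
…
a_5=12:  p_5=12·140+51=1731,  q_5=12·11+4=136
a_6=2:  p_6=2·1731+140=3602,  q_6=2·136+11=283
…
a_8=2:  p_8=2·5333+3602=14268,  q_8=2·419+283=1121
a_9=1:  p_9=1·14268+5333=19601,  q_9=1·1121+419=1540
(x₁, y₁) = (19601, 1540);  19601² − 162·1540² = 1 ✓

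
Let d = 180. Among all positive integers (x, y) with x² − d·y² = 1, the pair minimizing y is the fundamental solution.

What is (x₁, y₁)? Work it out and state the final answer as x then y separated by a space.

√180 = [13; 2,2,2,26, …], period ℓ=4 (even) → k=3
k=0  a_k=13  p_k/q_k = 13/1
…
k=2  a_k=2  p_k/q_k = 67/5
k=3  a_k=2  p_k/q_k = 161/12
fundamental: x₁=161, y₁=12  (since 25921 − 180·144 = 1)

161 12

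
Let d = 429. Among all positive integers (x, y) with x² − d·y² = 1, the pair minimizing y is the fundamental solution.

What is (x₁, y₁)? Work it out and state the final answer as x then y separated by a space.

d=429: √d = [20; 1,2,2,9,1,12,1,9,2,2,1,40] (ℓ=12, even), read p_11/q_11
i=0: a=20 ⇒ p=20, q=1
…
i=2: a=2 ⇒ p=62, q=3
…
i=6: a=12 ⇒ p=19511, q=942
i=7: a=1 ⇒ p=21023, q=1015
…
i=9: a=2 ⇒ p=438459, q=21169
i=10: a=2 ⇒ p=1085636, q=52415
i=11: a=1 ⇒ p=1524095, q=73584
(x₁, y₁) = (1524095, 73584);  1524095² − 429·73584² = 1 ✓

1524095 73584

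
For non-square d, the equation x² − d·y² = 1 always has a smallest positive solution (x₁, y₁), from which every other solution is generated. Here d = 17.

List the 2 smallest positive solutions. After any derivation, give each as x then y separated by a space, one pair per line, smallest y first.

33 8
2177 528

d=17: √d = [4; 8] (ℓ=1, odd), read p_1/q_1
i=0: a=4 ⇒ p=4, q=1
i=1: a=8 ⇒ p=33, q=8
→ (33, 8).  Check: 33²=1089, 17·8²=1088, difference 1.
k=2:  x_2 = 33·33+17·8·8 = 2177,  y_2 = 33·8+8·33 = 528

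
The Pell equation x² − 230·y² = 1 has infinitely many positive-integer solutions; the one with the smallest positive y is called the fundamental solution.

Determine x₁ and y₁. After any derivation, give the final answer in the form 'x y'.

91 6

d=230: √d = [15; 6,30] (ℓ=2, even), read p_1/q_1
i=0: a=15 ⇒ p=15, q=1
i=1: a=6 ⇒ p=91, q=6
(x₁, y₁) = (91, 6);  91² − 230·6² = 1 ✓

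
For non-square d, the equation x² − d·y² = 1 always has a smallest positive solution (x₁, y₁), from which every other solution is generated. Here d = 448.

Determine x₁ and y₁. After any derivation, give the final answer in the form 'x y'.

127 6

√448 → a₀=21, period (6,42); ℓ=2 even so k=1
k=0  a_k=21  p_k/q_k = 21/1
k=1  a_k=6  p_k/q_k = 127/6
→ (127, 6).  Check: 127²=16129, 448·6²=16128, difference 1.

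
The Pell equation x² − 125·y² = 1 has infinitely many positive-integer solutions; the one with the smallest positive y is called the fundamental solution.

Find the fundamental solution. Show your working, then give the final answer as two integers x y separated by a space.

930249 83204

√125 = [11; 5,1,1,5,22, …], period ℓ=5 (odd) → k=9
step 0: (11, 1)  from 11·(1,0) + (0,1)
step 1: (56, 5)  from 5·(11,1) + (1,0)
…
step 5: (15127, 1353)  from 22·(682,61) + (123,11)
step 6: (76317, 6826)  from 5·(15127,1353) + (682,61)
…
step 8: (167761, 15005)  from 1·(91444,8179) + (76317,6826)
step 9: (930249, 83204)  from 5·(167761,15005) + (91444,8179)
→ (930249, 83204).  Check: 930249²=865363202001, 125·83204²=865363202000, difference 1.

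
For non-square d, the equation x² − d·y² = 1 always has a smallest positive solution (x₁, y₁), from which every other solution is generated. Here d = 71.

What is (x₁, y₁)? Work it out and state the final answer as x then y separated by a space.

√71 → a₀=8, period (2,2,1,7,1,2,2,16); ℓ=8 even so k=7
i=0: a=8 ⇒ p=8, q=1
i=1: a=2 ⇒ p=17, q=2
i=2: a=2 ⇒ p=42, q=5
…
i=6: a=2 ⇒ p=1483, q=176
i=7: a=2 ⇒ p=3480, q=413
(x₁, y₁) = (3480, 413);  3480² − 71·413² = 1 ✓

3480 413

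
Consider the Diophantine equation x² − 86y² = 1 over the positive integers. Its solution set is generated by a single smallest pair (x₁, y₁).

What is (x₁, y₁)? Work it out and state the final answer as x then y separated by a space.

[9; 3,1,1,1,8,1,1,1,3,18] for √86; ℓ=10 ⇒ convergent index 9
step 0: (9, 1)  from 9·(1,0) + (0,1)
…
step 4: (102, 11)  from 1·(65,7) + (37,4)
step 5: (881, 95)  from 8·(102,11) + (65,7)
…
step 7: (1864, 201)  from 1·(983,106) + (881,95)
step 8: (2847, 307)  from 1·(1864,201) + (983,106)
step 9: (10405, 1122)  from 3·(2847,307) + (1864,201)
(x₁, y₁) = (10405, 1122);  10405² − 86·1122² = 1 ✓

10405 1122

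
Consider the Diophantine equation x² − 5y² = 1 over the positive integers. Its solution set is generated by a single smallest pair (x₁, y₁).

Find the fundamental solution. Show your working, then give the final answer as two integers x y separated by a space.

9 4

d=5: √d = [2; 4] (ℓ=1, odd), read p_1/q_1
a_0=2:  p_0=2·1+0=2,  q_0=2·0+1=1
a_1=4:  p_1=4·2+1=9,  q_1=4·1+0=4
→ (9, 4).  Check: 9²=81, 5·4²=80, difference 1.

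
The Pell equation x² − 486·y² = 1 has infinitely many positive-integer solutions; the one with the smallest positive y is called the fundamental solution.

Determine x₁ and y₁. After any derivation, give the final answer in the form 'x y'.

485 22

√486 → a₀=22, period (22,44); ℓ=2 even so k=1
step 0: (22, 1)  from 22·(1,0) + (0,1)
step 1: (485, 22)  from 22·(22,1) + (1,0)
(x₁, y₁) = (485, 22);  485² − 486·22² = 1 ✓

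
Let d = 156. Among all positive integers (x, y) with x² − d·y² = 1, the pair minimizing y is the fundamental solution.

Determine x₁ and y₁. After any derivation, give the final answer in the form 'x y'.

25 2

d=156: √d = [12; 2,24] (ℓ=2, even), read p_1/q_1
step 0: (12, 1)  from 12·(1,0) + (0,1)
step 1: (25, 2)  from 2·(12,1) + (1,0)
→ (25, 2).  Check: 25²=625, 156·2²=624, difference 1.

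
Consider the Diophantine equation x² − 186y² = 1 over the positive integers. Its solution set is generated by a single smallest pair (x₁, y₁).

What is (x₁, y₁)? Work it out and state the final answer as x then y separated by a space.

7501 550

√186 → a₀=13, period (1,1,1,3,4,3,1,1,1,26); ℓ=10 even so k=9
i=0: a=13 ⇒ p=13, q=1
…
i=2: a=1 ⇒ p=27, q=2
i=3: a=1 ⇒ p=41, q=3
i=4: a=3 ⇒ p=150, q=11
i=5: a=4 ⇒ p=641, q=47
…
i=8: a=1 ⇒ p=4787, q=351
i=9: a=1 ⇒ p=7501, q=550
fundamental: x₁=7501, y₁=550  (since 56265001 − 186·302500 = 1)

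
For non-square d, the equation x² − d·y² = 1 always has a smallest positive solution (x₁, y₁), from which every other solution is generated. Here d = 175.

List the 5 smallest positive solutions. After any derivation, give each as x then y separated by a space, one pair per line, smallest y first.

√175 = [13; 4,2,1,2,4,26, …], period ℓ=6 (even) → k=5
k=0  a_k=13  p_k/q_k = 13/1
…
k=4  a_k=2  p_k/q_k = 463/35
k=5  a_k=4  p_k/q_k = 2024/153
→ (2024, 153).  Check: 2024²=4096576, 175·153²=4096575, difference 1.
(x_2, y_2) = (2024·2024 + 175·153·153, 2024·153 + 153·2024) = (8193151, 619344)
(x_3, y_3) = (2024·8193151 + 175·153·619344, 2024·619344 + 153·8193151) = (33165873224, 2507104359)
(x_4, y_4) = (2024·33165873224 + 175·153·2507104359, 2024·2507104359 + 153·33165873224) = (134255446617601, 10148757825888)
(x_5, y_5) = (2024·134255446617601 + 175·153·10148757825888, 2024·10148757825888 + 153·134255446617601) = (543466014742175624, 41082169172090265)

2024 153
8193151 619344
33165873224 2507104359
134255446617601 10148757825888
543466014742175624 41082169172090265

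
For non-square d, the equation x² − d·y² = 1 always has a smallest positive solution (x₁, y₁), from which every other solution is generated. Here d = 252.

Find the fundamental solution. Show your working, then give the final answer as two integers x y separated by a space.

d=252: √d = [15; 1,6,1,30] (ℓ=4, even), read p_3/q_3
a_0=15:  p_0=15·1+0=15,  q_0=15·0+1=1
…
a_2=6:  p_2=6·16+15=111,  q_2=6·1+1=7
a_3=1:  p_3=1·111+16=127,  q_3=1·7+1=8
(x₁, y₁) = (127, 8);  127² − 252·8² = 1 ✓

127 8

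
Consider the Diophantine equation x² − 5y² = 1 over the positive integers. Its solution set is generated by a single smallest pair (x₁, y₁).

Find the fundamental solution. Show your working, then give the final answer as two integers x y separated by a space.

9 4

[2; 4] for √5; ℓ=1 ⇒ convergent index 1
a_0=2:  p_0=2·1+0=2,  q_0=2·0+1=1
a_1=4:  p_1=4·2+1=9,  q_1=4·1+0=4
fundamental: x₁=9, y₁=4  (since 81 − 5·16 = 1)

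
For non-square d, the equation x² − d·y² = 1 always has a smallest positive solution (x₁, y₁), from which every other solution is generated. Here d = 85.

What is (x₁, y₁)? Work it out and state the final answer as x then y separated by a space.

d=85: √d = [9; 4,1,1,4,18] (ℓ=5, odd), read p_9/q_9
k=0  a_k=9  p_k/q_k = 9/1
…
k=4  a_k=4  p_k/q_k = 378/41
…
k=7  a_k=1  p_k/q_k = 34813/3776
k=8  a_k=1  p_k/q_k = 62739/6805
k=9  a_k=4  p_k/q_k = 285769/30996
fundamental: x₁=285769, y₁=30996  (since 81663921361 − 85·960752016 = 1)

285769 30996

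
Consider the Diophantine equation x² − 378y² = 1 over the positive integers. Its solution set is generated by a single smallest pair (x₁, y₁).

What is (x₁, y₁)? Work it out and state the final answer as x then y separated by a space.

√378 = [19; 2,3,1,4,1,3,2,38, …], period ℓ=8 (even) → k=7
a_0=19:  p_0=19·1+0=19,  q_0=19·0+1=1
…
a_6=3:  p_6=3·1011+836=3869,  q_6=3·52+43=199
a_7=2:  p_7=2·3869+1011=8749,  q_7=2·199+52=450
→ (8749, 450).  Check: 8749²=76545001, 378·450²=76545000, difference 1.

8749 450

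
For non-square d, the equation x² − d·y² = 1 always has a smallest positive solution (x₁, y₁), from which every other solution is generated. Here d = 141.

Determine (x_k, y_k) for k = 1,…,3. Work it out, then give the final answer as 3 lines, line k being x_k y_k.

[11; 1,6,1,22] for √141; ℓ=4 ⇒ convergent index 3
k=0  a_k=11  p_k/q_k = 11/1
…
k=2  a_k=6  p_k/q_k = 83/7
k=3  a_k=1  p_k/q_k = 95/8
(x₁, y₁) = (95, 8);  95² − 141·8² = 1 ✓
n=2: (95,8)∘(95,8) = (95·95+141·8·8, 95·8+8·95) = (18049,1520)
n=3: (18049,1520)∘(95,8) = (95·18049+141·8·1520, 95·1520+8·18049) = (3429215,288792)

95 8
18049 1520
3429215 288792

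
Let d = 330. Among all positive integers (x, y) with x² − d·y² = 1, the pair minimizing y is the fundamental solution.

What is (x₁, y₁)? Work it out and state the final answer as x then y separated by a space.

[18; 6,36] for √330; ℓ=2 ⇒ convergent index 1
step 0: (18, 1)  from 18·(1,0) + (0,1)
step 1: (109, 6)  from 6·(18,1) + (1,0)
fundamental: x₁=109, y₁=6  (since 11881 − 330·36 = 1)

109 6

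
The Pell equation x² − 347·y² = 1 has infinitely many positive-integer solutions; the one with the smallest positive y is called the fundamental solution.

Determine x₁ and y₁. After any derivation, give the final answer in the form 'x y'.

641602 34443

√347 = [18; 1,1,1,2,4,…,1,1,36, …], period ℓ=14 (even) → k=13
k=0  a_k=18  p_k/q_k = 18/1
…
k=2  a_k=1  p_k/q_k = 37/2
k=3  a_k=1  p_k/q_k = 56/3
k=4  a_k=2  p_k/q_k = 149/8
k=5  a_k=4  p_k/q_k = 652/35
k=6  a_k=1  p_k/q_k = 801/43
k=7  a_k=17  p_k/q_k = 14269/766
…
k=9  a_k=4  p_k/q_k = 74549/4002
k=10  a_k=2  p_k/q_k = 164168/8813
k=11  a_k=1  p_k/q_k = 238717/12815
k=12  a_k=1  p_k/q_k = 402885/21628
k=13  a_k=1  p_k/q_k = 641602/34443
fundamental: x₁=641602, y₁=34443  (since 411653126404 − 347·1186320249 = 1)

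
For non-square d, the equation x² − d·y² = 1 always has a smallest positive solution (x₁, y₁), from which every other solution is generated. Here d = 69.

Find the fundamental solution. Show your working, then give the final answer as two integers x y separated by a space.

d=69: √d = [8; 3,3,1,4,1,3,3,16] (ℓ=8, even), read p_7/q_7
i=0: a=8 ⇒ p=8, q=1
i=1: a=3 ⇒ p=25, q=3
…
i=4: a=4 ⇒ p=515, q=62
i=5: a=1 ⇒ p=623, q=75
i=6: a=3 ⇒ p=2384, q=287
i=7: a=3 ⇒ p=7775, q=936
→ (7775, 936).  Check: 7775²=60450625, 69·936²=60450624, difference 1.

7775 936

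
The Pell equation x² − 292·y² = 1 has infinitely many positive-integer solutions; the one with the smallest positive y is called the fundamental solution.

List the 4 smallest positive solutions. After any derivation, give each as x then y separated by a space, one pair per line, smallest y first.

[17; 11,2,1,3,8,3,1,2,11,34] for √292; ℓ=10 ⇒ convergent index 9
k=0  a_k=17  p_k/q_k = 17/1
k=1  a_k=11  p_k/q_k = 188/11
k=2  a_k=2  p_k/q_k = 393/23
k=3  a_k=1  p_k/q_k = 581/34
k=4  a_k=3  p_k/q_k = 2136/125
k=5  a_k=8  p_k/q_k = 17669/1034
…
k=7  a_k=1  p_k/q_k = 72812/4261
k=8  a_k=2  p_k/q_k = 200767/11749
k=9  a_k=11  p_k/q_k = 2281249/133500
(x₁, y₁) = (2281249, 133500);  2281249² − 292·133500² = 1 ✓
(2281249+133500√292)^2 = 10408194000001 + 609093483000√292
(2281249+133500√292)^3 = 47487364308614281249 + 2778987798000400500√292
(2281249+133500√292)^4 = 216661004683313632776000001 + 12679126270400622186966000√292

2281249 133500
10408194000001 609093483000
47487364308614281249 2778987798000400500
216661004683313632776000001 12679126270400622186966000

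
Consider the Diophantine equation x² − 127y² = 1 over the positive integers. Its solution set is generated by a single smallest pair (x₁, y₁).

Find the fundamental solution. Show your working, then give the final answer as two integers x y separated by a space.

[11; 3,1,2,2,7,11,7,2,2,1,3,22] for √127; ℓ=12 ⇒ convergent index 11
k=0  a_k=11  p_k/q_k = 11/1
…
k=4  a_k=2  p_k/q_k = 293/26
k=5  a_k=7  p_k/q_k = 2175/193
k=6  a_k=11  p_k/q_k = 24218/2149
…
k=9  a_k=2  p_k/q_k = 906941/80478
k=10  a_k=1  p_k/q_k = 1274561/113099
k=11  a_k=3  p_k/q_k = 4730624/419775
→ (4730624, 419775).  Check: 4730624²=22378803429376, 127·419775²=22378803429375, difference 1.

4730624 419775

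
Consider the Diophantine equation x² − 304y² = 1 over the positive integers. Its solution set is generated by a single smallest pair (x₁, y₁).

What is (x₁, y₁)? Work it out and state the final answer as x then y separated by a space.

[17; 2,3,2,1,1,1,1,1,2,3,2,34] for √304; ℓ=12 ⇒ convergent index 11
step 0: (17, 1)  from 17·(1,0) + (0,1)
…
step 2: (122, 7)  from 3·(35,2) + (17,1)
…
step 6: (1081, 62)  from 1·(680,39) + (401,23)
step 7: (1761, 101)  from 1·(1081,62) + (680,39)
…
step 9: (7445, 427)  from 2·(2842,163) + (1761,101)
step 10: (25177, 1444)  from 3·(7445,427) + (2842,163)
step 11: (57799, 3315)  from 2·(25177,1444) + (7445,427)
fundamental: x₁=57799, y₁=3315  (since 3340724401 − 304·10989225 = 1)

57799 3315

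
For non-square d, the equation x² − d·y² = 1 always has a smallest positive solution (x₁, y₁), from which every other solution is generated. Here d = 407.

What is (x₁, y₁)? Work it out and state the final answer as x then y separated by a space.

2663 132

d=407: √d = [20; 5,1,2,1,5,40] (ℓ=6, even), read p_5/q_5
step 0: (20, 1)  from 20·(1,0) + (0,1)
step 1: (101, 5)  from 5·(20,1) + (1,0)
…
step 3: (343, 17)  from 2·(121,6) + (101,5)
step 4: (464, 23)  from 1·(343,17) + (121,6)
step 5: (2663, 132)  from 5·(464,23) + (343,17)
(x₁, y₁) = (2663, 132);  2663² − 407·132² = 1 ✓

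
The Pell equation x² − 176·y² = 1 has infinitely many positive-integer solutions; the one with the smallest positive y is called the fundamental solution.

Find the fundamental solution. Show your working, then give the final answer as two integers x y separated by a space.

[13; 3,1,3,26] for √176; ℓ=4 ⇒ convergent index 3
k=0  a_k=13  p_k/q_k = 13/1
k=1  a_k=3  p_k/q_k = 40/3
k=2  a_k=1  p_k/q_k = 53/4
k=3  a_k=3  p_k/q_k = 199/15
(x₁, y₁) = (199, 15);  199² − 176·15² = 1 ✓

199 15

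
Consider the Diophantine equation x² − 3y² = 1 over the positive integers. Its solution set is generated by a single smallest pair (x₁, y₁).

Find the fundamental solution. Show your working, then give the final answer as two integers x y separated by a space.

2 1

[1; 1,2] for √3; ℓ=2 ⇒ convergent index 1
k=0  a_k=1  p_k/q_k = 1/1
k=1  a_k=1  p_k/q_k = 2/1
fundamental: x₁=2, y₁=1  (since 4 − 3·1 = 1)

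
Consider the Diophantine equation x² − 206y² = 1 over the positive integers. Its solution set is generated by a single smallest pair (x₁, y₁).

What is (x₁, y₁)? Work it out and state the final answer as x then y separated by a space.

59535 4148

√206 → a₀=14, period (2,1,5,14,5,1,2,28); ℓ=8 even so k=7
k=0  a_k=14  p_k/q_k = 14/1
k=1  a_k=2  p_k/q_k = 29/2
…
k=3  a_k=5  p_k/q_k = 244/17
k=4  a_k=14  p_k/q_k = 3459/241
…
k=6  a_k=1  p_k/q_k = 20998/1463
k=7  a_k=2  p_k/q_k = 59535/4148
(x₁, y₁) = (59535, 4148);  59535² − 206·4148² = 1 ✓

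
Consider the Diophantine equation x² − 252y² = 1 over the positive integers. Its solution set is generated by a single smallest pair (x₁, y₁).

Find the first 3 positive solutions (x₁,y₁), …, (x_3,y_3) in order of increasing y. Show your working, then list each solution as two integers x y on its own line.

√252 = [15; 1,6,1,30, …], period ℓ=4 (even) → k=3
k=0  a_k=15  p_k/q_k = 15/1
…
k=2  a_k=6  p_k/q_k = 111/7
k=3  a_k=1  p_k/q_k = 127/8
fundamental: x₁=127, y₁=8  (since 16129 − 252·64 = 1)
k=2:  x_2 = 127·127+252·8·8 = 32257,  y_2 = 127·8+8·127 = 2032
k=3:  x_3 = 127·32257+252·8·2032 = 8193151,  y_3 = 127·2032+8·32257 = 516120

127 8
32257 2032
8193151 516120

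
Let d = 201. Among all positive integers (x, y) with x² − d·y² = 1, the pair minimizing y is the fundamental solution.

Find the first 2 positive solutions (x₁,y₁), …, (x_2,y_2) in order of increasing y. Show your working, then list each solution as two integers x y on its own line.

515095 36332
530645718049 37428863080

d=201: √d = [14; 5,1,1,1,2,…,1,5,28] (ℓ=14, even), read p_13/q_13
step 0: (14, 1)  from 14·(1,0) + (0,1)
step 1: (71, 5)  from 5·(14,1) + (1,0)
step 2: (85, 6)  from 1·(71,5) + (14,1)
step 3: (156, 11)  from 1·(85,6) + (71,5)
…
step 5: (638, 45)  from 2·(241,17) + (156,11)
…
step 7: (7670, 541)  from 8·(879,62) + (638,45)
step 8: (8549, 603)  from 1·(7670,541) + (879,62)
…
step 12: (91402, 6447)  from 1·(58085,4097) + (33317,2350)
step 13: (515095, 36332)  from 5·(91402,6447) + (58085,4097)
(x₁, y₁) = (515095, 36332);  515095² − 201·36332² = 1 ✓
(x_2, y_2) = (515095·515095 + 201·36332·36332, 515095·36332 + 36332·515095) = (530645718049, 37428863080)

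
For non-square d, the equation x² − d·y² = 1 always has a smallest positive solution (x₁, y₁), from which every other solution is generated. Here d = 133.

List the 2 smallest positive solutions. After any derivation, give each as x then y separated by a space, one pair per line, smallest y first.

√133 → a₀=11, period (1,1,7,5,1,…,1,1,22); ℓ=16 even so k=15
i=0: a=11 ⇒ p=11, q=1
i=1: a=1 ⇒ p=12, q=1
i=2: a=1 ⇒ p=23, q=2
i=3: a=7 ⇒ p=173, q=15
…
i=6: a=1 ⇒ p=1949, q=169
i=7: a=1 ⇒ p=3010, q=261
i=8: a=2 ⇒ p=7969, q=691
i=9: a=1 ⇒ p=10979, q=952
i=10: a=1 ⇒ p=18948, q=1643
i=11: a=1 ⇒ p=29927, q=2595
i=12: a=5 ⇒ p=168583, q=14618
i=13: a=7 ⇒ p=1210008, q=104921
i=14: a=1 ⇒ p=1378591, q=119539
i=15: a=1 ⇒ p=2588599, q=224460
fundamental: x₁=2588599, y₁=224460  (since 6700844782801 − 133·50382291600 = 1)
n=2: (2588599,224460)∘(2588599,224460) = (2588599·2588599+133·224460·224460, 2588599·224460+224460·2588599) = (13401689565601,1162073863080)

2588599 224460
13401689565601 1162073863080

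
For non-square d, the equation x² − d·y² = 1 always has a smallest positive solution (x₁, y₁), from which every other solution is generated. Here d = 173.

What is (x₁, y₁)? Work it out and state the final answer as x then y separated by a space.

2499849 190060

√173 → a₀=13, period (6,1,1,6,26); ℓ=5 odd so k=9
step 0: (13, 1)  from 13·(1,0) + (0,1)
…
step 5: (29239, 2223)  from 26·(1118,85) + (171,13)
…
step 7: (205791, 15646)  from 1·(176552,13423) + (29239,2223)
step 8: (382343, 29069)  from 1·(205791,15646) + (176552,13423)
step 9: (2499849, 190060)  from 6·(382343,29069) + (205791,15646)
fundamental: x₁=2499849, y₁=190060  (since 6249245022801 − 173·36122803600 = 1)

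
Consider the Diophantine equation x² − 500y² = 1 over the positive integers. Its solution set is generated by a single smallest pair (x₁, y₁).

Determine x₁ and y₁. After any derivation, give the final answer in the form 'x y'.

930249 41602

[22; 2,1,3,2,1,…,1,2,44] for √500; ℓ=14 ⇒ convergent index 13
a_0=22:  p_0=22·1+0=22,  q_0=22·0+1=1
…
a_2=1:  p_2=1·45+22=67,  q_2=1·2+1=3
a_3=3:  p_3=3·67+45=246,  q_3=3·3+2=11
…
a_12=1:  p_12=1·259205+76317=335522,  q_12=1·11592+3413=15005
a_13=2:  p_13=2·335522+259205=930249,  q_13=2·15005+11592=41602
(x₁, y₁) = (930249, 41602);  930249² − 500·41602² = 1 ✓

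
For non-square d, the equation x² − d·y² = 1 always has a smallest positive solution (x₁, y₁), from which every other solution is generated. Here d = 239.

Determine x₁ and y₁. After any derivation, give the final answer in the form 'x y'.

d=239: √d = [15; 2,5,1,2,4,15,4,2,1,5,2,30] (ℓ=12, even), read p_11/q_11
k=0  a_k=15  p_k/q_k = 15/1
k=1  a_k=2  p_k/q_k = 31/2
k=2  a_k=5  p_k/q_k = 170/11
k=3  a_k=1  p_k/q_k = 201/13
…
k=5  a_k=4  p_k/q_k = 2489/161
…
k=10  a_k=5  p_k/q_k = 2847431/184185
k=11  a_k=2  p_k/q_k = 6195120/400729
(x₁, y₁) = (6195120, 400729);  6195120² − 239·400729² = 1 ✓

6195120 400729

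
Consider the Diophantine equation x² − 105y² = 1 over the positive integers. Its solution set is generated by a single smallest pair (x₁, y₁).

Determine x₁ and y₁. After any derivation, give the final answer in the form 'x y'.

√105 = [10; 4,20, …], period ℓ=2 (even) → k=1
i=0: a=10 ⇒ p=10, q=1
i=1: a=4 ⇒ p=41, q=4
fundamental: x₁=41, y₁=4  (since 1681 − 105·16 = 1)

41 4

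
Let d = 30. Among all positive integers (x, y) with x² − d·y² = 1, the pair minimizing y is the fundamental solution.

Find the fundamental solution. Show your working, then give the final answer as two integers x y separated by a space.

[5; 2,10] for √30; ℓ=2 ⇒ convergent index 1
a_0=5:  p_0=5·1+0=5,  q_0=5·0+1=1
a_1=2:  p_1=2·5+1=11,  q_1=2·1+0=2
fundamental: x₁=11, y₁=2  (since 121 − 30·4 = 1)

11 2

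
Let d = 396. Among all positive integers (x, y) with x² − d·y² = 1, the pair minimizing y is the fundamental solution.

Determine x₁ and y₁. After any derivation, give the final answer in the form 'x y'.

199 10

√396 = [19; 1,8,1,38, …], period ℓ=4 (even) → k=3
i=0: a=19 ⇒ p=19, q=1
…
i=2: a=8 ⇒ p=179, q=9
i=3: a=1 ⇒ p=199, q=10
(x₁, y₁) = (199, 10);  199² − 396·10² = 1 ✓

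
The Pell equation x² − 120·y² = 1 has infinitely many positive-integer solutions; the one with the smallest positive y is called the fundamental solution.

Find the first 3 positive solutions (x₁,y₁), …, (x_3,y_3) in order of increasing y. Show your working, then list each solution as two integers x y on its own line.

11 1
241 22
5291 483

√120 → a₀=10, period (1,20); ℓ=2 even so k=1
i=0: a=10 ⇒ p=10, q=1
i=1: a=1 ⇒ p=11, q=1
(x₁, y₁) = (11, 1);  11² − 120·1² = 1 ✓
(11+1√120)^2 = 241 + 22√120
(11+1√120)^3 = 5291 + 483√120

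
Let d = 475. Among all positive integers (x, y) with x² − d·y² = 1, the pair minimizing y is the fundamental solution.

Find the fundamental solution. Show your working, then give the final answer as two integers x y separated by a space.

57799 2652

[21; 1,3,1,6,2,6,1,3,1,42] for √475; ℓ=10 ⇒ convergent index 9
i=0: a=21 ⇒ p=21, q=1
i=1: a=1 ⇒ p=22, q=1
i=2: a=3 ⇒ p=87, q=4
…
i=4: a=6 ⇒ p=741, q=34
…
i=8: a=3 ⇒ p=45921, q=2107
i=9: a=1 ⇒ p=57799, q=2652
(x₁, y₁) = (57799, 2652);  57799² − 475·2652² = 1 ✓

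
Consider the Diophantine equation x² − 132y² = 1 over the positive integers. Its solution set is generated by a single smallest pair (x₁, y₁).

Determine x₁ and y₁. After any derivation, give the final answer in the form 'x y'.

√132 → a₀=11, period (2,22); ℓ=2 even so k=1
step 0: (11, 1)  from 11·(1,0) + (0,1)
step 1: (23, 2)  from 2·(11,1) + (1,0)
(x₁, y₁) = (23, 2);  23² − 132·2² = 1 ✓

23 2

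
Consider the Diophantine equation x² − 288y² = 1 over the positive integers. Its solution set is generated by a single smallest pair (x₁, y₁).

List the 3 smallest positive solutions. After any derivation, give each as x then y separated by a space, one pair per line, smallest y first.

17 1
577 34
19601 1155

√288 = [16; 1,32, …], period ℓ=2 (even) → k=1
k=0  a_k=16  p_k/q_k = 16/1
k=1  a_k=1  p_k/q_k = 17/1
fundamental: x₁=17, y₁=1  (since 289 − 288·1 = 1)
k=2:  x_2 = 17·17+288·1·1 = 577,  y_2 = 17·1+1·17 = 34
k=3:  x_3 = 17·577+288·1·34 = 19601,  y_3 = 17·34+1·577 = 1155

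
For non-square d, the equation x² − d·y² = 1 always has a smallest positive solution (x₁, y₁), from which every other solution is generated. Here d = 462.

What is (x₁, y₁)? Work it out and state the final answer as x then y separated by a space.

43 2

[21; 2,42] for √462; ℓ=2 ⇒ convergent index 1
k=0  a_k=21  p_k/q_k = 21/1
k=1  a_k=2  p_k/q_k = 43/2
(x₁, y₁) = (43, 2);  43² − 462·2² = 1 ✓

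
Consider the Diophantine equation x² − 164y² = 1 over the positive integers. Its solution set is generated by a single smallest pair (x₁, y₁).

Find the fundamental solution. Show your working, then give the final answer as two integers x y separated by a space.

2049 160

√164 → a₀=12, period (1,4,6,4,1,24); ℓ=6 even so k=5
a_0=12:  p_0=12·1+0=12,  q_0=12·0+1=1
a_1=1:  p_1=1·12+1=13,  q_1=1·1+0=1
a_2=4:  p_2=4·13+12=64,  q_2=4·1+1=5
…
a_4=4:  p_4=4·397+64=1652,  q_4=4·31+5=129
a_5=1:  p_5=1·1652+397=2049,  q_5=1·129+31=160
(x₁, y₁) = (2049, 160);  2049² − 164·160² = 1 ✓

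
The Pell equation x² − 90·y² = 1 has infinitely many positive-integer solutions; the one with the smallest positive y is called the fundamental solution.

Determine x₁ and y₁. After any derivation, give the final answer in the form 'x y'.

√90 = [9; 2,18, …], period ℓ=2 (even) → k=1
step 0: (9, 1)  from 9·(1,0) + (0,1)
step 1: (19, 2)  from 2·(9,1) + (1,0)
fundamental: x₁=19, y₁=2  (since 361 − 90·4 = 1)

19 2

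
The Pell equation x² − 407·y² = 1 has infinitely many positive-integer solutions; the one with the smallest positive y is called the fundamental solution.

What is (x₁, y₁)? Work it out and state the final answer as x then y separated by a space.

√407 → a₀=20, period (5,1,2,1,5,40); ℓ=6 even so k=5
i=0: a=20 ⇒ p=20, q=1
i=1: a=5 ⇒ p=101, q=5
i=2: a=1 ⇒ p=121, q=6
i=3: a=2 ⇒ p=343, q=17
i=4: a=1 ⇒ p=464, q=23
i=5: a=5 ⇒ p=2663, q=132
→ (2663, 132).  Check: 2663²=7091569, 407·132²=7091568, difference 1.

2663 132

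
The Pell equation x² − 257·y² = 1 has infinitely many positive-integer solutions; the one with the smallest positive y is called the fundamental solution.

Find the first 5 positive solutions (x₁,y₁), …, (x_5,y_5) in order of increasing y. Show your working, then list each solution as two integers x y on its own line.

d=257: √d = [16; 32] (ℓ=1, odd), read p_1/q_1
k=0  a_k=16  p_k/q_k = 16/1
k=1  a_k=32  p_k/q_k = 513/32
→ (513, 32).  Check: 513²=263169, 257·32²=263168, difference 1.
k=2:  x_2 = 513·513+257·32·32 = 526337,  y_2 = 513·32+32·513 = 32832
k=3:  x_3 = 513·526337+257·32·32832 = 540021249,  y_3 = 513·32832+32·526337 = 33685600
k=4:  x_4 = 513·540021249+257·32·33685600 = 554061275137,  y_4 = 513·33685600+32·540021249 = 34561392768
k=5:  x_5 = 513·554061275137+257·32·34561392768 = 568466328269313,  y_5 = 513·34561392768+32·554061275137 = 35459955294368

513 32
526337 32832
540021249 33685600
554061275137 34561392768
568466328269313 35459955294368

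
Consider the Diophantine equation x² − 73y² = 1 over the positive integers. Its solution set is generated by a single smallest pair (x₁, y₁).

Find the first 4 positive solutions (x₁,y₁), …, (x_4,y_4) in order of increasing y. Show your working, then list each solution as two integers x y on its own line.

√73 → a₀=8, period (1,1,5,5,1,1,16); ℓ=7 odd so k=13
k=0  a_k=8  p_k/q_k = 8/1
k=1  a_k=1  p_k/q_k = 9/1
…
k=3  a_k=5  p_k/q_k = 94/11
…
k=7  a_k=16  p_k/q_k = 17669/2068
…
k=9  a_k=1  p_k/q_k = 36406/4261
…
k=12  a_k=1  p_k/q_k = 1241008/145249
k=13  a_k=1  p_k/q_k = 2281249/267000
(x₁, y₁) = (2281249, 267000);  2281249² − 73·267000² = 1 ✓
n=2: (2281249,267000)∘(2281249,267000) = (2281249·2281249+73·267000·267000, 2281249·267000+267000·2281249) = (10408194000001,1218186966000)
n=3: (10408194000001,1218186966000)∘(2281249,267000) = (2281249·10408194000001+73·267000·1218186966000, 2281249·1218186966000+267000·10408194000001) = (47487364308614281249,5557975596000801000)
n=4: (47487364308614281249,5557975596000801000)∘(2281249,267000) = (2281249·47487364308614281249+73·267000·5557975596000801000, 2281249·5557975596000801000+267000·47487364308614281249) = (216661004683313632776000001,25358252540801244373932000)

2281249 267000
10408194000001 1218186966000
47487364308614281249 5557975596000801000
216661004683313632776000001 25358252540801244373932000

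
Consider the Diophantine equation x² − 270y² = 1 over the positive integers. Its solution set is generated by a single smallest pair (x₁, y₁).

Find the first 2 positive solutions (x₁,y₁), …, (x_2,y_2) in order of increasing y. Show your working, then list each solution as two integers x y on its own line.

[16; 2,3,6,3,2,32] for √270; ℓ=6 ⇒ convergent index 5
a_0=16:  p_0=16·1+0=16,  q_0=16·0+1=1
…
a_2=3:  p_2=3·33+16=115,  q_2=3·2+1=7
…
a_4=3:  p_4=3·723+115=2284,  q_4=3·44+7=139
a_5=2:  p_5=2·2284+723=5291,  q_5=2·139+44=322
(x₁, y₁) = (5291, 322);  5291² − 270·322² = 1 ✓
k=2:  x_2 = 5291·5291+270·322·322 = 55989361,  y_2 = 5291·322+322·5291 = 3407404

5291 322
55989361 3407404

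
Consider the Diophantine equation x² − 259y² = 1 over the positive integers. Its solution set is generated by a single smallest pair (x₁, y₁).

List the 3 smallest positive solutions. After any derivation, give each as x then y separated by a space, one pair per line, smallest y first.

847225 52644
1435580401249 89202625800
2432519210895520825 151149389286757356

[16; 10,1,2,3,4,3,2,1,10,32] for √259; ℓ=10 ⇒ convergent index 9
step 0: (16, 1)  from 16·(1,0) + (0,1)
step 1: (161, 10)  from 10·(16,1) + (1,0)
step 2: (177, 11)  from 1·(161,10) + (16,1)
…
step 4: (1722, 107)  from 3·(515,32) + (177,11)
step 5: (7403, 460)  from 4·(1722,107) + (515,32)
…
step 8: (79196, 4921)  from 1·(55265,3434) + (23931,1487)
step 9: (847225, 52644)  from 10·(79196,4921) + (55265,3434)
(x₁, y₁) = (847225, 52644);  847225² − 259·52644² = 1 ✓
(847225+52644√259)^2 = 1435580401249 + 89202625800√259
(847225+52644√259)^3 = 2432519210895520825 + 151149389286757356√259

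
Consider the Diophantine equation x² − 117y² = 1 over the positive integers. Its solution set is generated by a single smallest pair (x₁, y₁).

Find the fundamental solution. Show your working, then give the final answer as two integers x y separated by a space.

√117 → a₀=10, period (1,4,2,4,1,20); ℓ=6 even so k=5
i=0: a=10 ⇒ p=10, q=1
…
i=3: a=2 ⇒ p=119, q=11
i=4: a=4 ⇒ p=530, q=49
i=5: a=1 ⇒ p=649, q=60
fundamental: x₁=649, y₁=60  (since 421201 − 117·3600 = 1)

649 60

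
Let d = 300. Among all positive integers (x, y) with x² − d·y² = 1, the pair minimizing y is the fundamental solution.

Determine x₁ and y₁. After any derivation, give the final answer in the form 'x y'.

1351 78

√300 = [17; 3,8,3,34, …], period ℓ=4 (even) → k=3
a_0=17:  p_0=17·1+0=17,  q_0=17·0+1=1
…
a_2=8:  p_2=8·52+17=433,  q_2=8·3+1=25
a_3=3:  p_3=3·433+52=1351,  q_3=3·25+3=78
(x₁, y₁) = (1351, 78);  1351² − 300·78² = 1 ✓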